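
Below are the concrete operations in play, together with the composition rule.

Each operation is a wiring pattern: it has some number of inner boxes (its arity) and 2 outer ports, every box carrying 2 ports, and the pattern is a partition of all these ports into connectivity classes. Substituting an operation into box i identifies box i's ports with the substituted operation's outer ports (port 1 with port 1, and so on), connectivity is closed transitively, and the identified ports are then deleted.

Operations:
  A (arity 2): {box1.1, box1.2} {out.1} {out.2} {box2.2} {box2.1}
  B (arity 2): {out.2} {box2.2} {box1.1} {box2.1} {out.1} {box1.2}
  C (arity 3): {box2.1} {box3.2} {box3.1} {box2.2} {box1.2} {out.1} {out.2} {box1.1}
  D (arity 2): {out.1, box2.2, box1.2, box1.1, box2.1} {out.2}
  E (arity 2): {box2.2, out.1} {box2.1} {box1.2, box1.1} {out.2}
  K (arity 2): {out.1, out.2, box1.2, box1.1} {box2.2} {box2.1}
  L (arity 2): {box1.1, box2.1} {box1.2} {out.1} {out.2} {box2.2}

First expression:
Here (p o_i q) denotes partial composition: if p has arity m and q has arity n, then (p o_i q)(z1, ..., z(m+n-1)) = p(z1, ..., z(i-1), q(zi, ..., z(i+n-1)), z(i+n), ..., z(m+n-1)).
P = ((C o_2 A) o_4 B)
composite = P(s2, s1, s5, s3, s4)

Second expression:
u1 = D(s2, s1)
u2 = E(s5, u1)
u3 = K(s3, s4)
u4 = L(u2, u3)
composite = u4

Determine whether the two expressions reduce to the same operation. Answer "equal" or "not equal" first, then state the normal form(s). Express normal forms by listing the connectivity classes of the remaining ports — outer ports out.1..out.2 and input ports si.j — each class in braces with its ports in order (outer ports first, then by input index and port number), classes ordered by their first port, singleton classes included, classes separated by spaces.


not equal — first {out.1} {out.2} {s1.1, s1.2} {s2.1} {s2.2} {s3.1} {s3.2} {s4.1} {s4.2} {s5.1} {s5.2}, second {out.1} {out.2} {s1.1, s1.2, s2.1, s2.2} {s3.1, s3.2} {s4.1} {s4.2} {s5.1, s5.2}


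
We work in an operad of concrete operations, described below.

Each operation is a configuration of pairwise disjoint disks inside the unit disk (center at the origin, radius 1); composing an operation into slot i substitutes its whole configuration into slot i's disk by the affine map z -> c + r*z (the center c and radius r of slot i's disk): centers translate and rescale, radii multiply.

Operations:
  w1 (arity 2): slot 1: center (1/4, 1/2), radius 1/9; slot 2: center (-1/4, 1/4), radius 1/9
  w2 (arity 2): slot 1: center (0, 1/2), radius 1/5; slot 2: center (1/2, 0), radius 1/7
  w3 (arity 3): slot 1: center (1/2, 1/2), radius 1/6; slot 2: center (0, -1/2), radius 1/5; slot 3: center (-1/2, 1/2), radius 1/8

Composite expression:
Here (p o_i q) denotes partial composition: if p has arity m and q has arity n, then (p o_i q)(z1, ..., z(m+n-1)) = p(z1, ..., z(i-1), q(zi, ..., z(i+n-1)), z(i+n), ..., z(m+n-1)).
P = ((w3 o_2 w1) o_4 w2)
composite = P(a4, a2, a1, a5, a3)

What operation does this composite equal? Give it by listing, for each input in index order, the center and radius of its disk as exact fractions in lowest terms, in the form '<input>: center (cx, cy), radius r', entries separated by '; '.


Follow each a-input down from w3: c' goes to c + r*c', radius to r*r'.
input a4: applying the 1 nested substitution gives center (1/2, 1/2), radius 1/6
input a2: applying the 2 nested substitutions gives center (1/20, -2/5), radius 1/45
input a1: applying the 2 nested substitutions gives center (-1/20, -9/20), radius 1/45
input a5: applying the 2 nested substitutions gives center (-1/2, 9/16), radius 1/40
input a3: applying the 2 nested substitutions gives center (-7/16, 1/2), radius 1/56

a1: center (-1/20, -9/20), radius 1/45; a2: center (1/20, -2/5), radius 1/45; a3: center (-7/16, 1/2), radius 1/56; a4: center (1/2, 1/2), radius 1/6; a5: center (-1/2, 9/16), radius 1/40


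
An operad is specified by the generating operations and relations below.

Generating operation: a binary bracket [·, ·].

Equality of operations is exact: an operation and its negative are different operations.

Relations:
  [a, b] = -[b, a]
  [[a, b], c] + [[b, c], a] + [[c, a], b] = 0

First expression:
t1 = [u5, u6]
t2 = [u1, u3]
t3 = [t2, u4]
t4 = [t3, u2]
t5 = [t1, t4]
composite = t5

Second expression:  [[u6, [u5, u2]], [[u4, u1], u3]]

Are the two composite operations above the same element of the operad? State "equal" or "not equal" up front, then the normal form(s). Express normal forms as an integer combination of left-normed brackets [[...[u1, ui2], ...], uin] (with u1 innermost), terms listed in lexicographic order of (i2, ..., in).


Normal form of the first expression: -[[[[[u1, u3], u4], u2], u5], u6] + [[[[[u1, u3], u4], u2], u6], u5]
Normal form of the second expression: [[[[[u1, u4], u3], u2], u5], u6] - [[[[[u1, u4], u3], u5], u2], u6] - [[[[[u1, u4], u3], u6], u2], u5] + [[[[[u1, u4], u3], u6], u5], u2]
Different reductions; not equal.

not equal; first: -[[[[[u1, u3], u4], u2], u5], u6] + [[[[[u1, u3], u4], u2], u6], u5]; second: [[[[[u1, u4], u3], u2], u5], u6] - [[[[[u1, u4], u3], u5], u2], u6] - [[[[[u1, u4], u3], u6], u2], u5] + [[[[[u1, u4], u3], u6], u5], u2]


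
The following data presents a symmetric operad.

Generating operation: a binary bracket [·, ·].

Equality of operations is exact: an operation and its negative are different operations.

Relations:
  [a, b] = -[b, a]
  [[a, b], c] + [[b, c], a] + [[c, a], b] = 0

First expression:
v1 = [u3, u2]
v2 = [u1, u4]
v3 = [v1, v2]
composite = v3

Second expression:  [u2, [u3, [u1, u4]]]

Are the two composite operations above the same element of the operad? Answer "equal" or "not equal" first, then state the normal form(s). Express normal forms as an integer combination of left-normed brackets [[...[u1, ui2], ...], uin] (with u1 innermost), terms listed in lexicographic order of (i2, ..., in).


The first composite normalizes to [[[u1, u4], u2], u3] - [[[u1, u4], u3], u2]
The second composite normalizes to [[[u1, u4], u3], u2]
Distinct normal forms: not equal.

not equal; first: [[[u1, u4], u2], u3] - [[[u1, u4], u3], u2]; second: [[[u1, u4], u3], u2]


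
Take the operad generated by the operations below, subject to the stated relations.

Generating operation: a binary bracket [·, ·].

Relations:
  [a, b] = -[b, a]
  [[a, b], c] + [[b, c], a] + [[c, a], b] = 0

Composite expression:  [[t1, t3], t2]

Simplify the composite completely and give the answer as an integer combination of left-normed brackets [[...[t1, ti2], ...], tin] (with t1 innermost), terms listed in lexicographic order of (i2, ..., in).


Expand each bracket as ab - ba; the t1-initial words give the coefficients.
Composite bracket: [[t1, t3], t2]
Applying ab - ba throughout gives 4 signed words (2^2 = 4).
Keep just the words that open with t1:
  word t1t3t2 has sign +1, contributing +[[t1, t3], t2]

[[t1, t3], t2]


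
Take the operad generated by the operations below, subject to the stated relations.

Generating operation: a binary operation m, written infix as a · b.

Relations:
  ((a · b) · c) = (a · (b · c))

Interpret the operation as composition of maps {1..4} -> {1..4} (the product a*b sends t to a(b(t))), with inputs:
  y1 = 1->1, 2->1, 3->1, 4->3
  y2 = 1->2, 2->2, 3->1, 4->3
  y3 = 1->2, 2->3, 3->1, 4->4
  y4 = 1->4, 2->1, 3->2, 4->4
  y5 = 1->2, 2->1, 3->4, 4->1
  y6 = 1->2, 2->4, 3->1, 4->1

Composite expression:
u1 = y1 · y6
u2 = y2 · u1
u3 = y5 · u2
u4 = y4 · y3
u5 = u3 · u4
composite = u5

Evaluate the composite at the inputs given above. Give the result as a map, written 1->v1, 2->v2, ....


1->1, 2->2, 3->1, 4->1

(y1 · y6) = 1->1, 2->3, 3->1, 4->1
(y2 · (y1 · y6)) = 1->2, 2->1, 3->2, 4->2
(y5 · (y2 · (y1 · y6))) = 1->1, 2->2, 3->1, 4->1
(y4 · y3) = 1->1, 2->2, 3->4, 4->4
((y5 · (y2 · (y1 · y6))) · (y4 · y3)) = 1->1, 2->2, 3->1, 4->1


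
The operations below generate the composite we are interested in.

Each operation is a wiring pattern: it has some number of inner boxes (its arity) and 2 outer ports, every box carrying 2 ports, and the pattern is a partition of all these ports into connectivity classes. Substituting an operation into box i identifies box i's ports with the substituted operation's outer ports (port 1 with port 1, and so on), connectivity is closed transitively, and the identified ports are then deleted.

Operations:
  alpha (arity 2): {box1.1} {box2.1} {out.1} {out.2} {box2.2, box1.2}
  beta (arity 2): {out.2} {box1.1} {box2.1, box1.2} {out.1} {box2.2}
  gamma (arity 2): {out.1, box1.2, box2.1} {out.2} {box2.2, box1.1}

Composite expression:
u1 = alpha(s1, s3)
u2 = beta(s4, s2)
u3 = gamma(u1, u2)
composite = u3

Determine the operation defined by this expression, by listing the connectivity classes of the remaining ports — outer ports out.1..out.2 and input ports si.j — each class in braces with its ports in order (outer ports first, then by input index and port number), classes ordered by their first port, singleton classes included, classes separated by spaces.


Substituting into gamma glues patterns; closure does the rest.
through alpha, on inputs (s1, s3): {out.1} {out.2} {s1.1} {s1.2, s3.2} {s3.1} (out.j = stage outer ports)
through beta, on inputs (s4, s2): {out.1} {out.2} {s2.1, s4.2} {s2.2} {s4.1} (out.j = stage outer ports)
through gamma, on inputs (s1, s3, s4, s2): {out.1} {out.2} {s1.1} {s1.2, s3.2} {s2.1, s4.2} {s2.2} {s3.1} {s4.1} (out.j = stage outer ports)

{out.1} {out.2} {s1.1} {s1.2, s3.2} {s2.1, s4.2} {s2.2} {s3.1} {s4.1}


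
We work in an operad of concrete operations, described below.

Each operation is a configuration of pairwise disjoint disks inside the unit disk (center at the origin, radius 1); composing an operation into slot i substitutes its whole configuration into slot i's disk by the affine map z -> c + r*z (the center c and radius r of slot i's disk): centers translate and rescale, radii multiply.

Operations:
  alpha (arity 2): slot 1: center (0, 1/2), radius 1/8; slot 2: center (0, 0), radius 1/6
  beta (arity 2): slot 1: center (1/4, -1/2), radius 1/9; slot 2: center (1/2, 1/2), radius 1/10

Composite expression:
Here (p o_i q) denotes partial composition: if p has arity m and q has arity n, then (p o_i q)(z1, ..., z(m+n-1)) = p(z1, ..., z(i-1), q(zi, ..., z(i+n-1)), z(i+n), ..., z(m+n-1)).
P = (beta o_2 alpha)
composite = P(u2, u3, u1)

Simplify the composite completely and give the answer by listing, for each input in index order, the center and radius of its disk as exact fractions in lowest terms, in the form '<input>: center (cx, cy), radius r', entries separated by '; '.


u1: center (1/2, 1/2), radius 1/60; u2: center (1/4, -1/2), radius 1/9; u3: center (1/2, 11/20), radius 1/80

Each u-disk chains the slot maps above it in beta; radii multiply.
u2 passes through 1 substitution, ending at center (1/4, -1/2), radius 1/9
u3 passes through 2 substitutions, ending at center (1/2, 11/20), radius 1/80
u1 passes through 2 substitutions, ending at center (1/2, 1/2), radius 1/60


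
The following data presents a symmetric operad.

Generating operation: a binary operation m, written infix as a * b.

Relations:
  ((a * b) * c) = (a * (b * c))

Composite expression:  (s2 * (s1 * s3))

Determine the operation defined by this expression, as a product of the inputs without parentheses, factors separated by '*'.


s2 * s1 * s3


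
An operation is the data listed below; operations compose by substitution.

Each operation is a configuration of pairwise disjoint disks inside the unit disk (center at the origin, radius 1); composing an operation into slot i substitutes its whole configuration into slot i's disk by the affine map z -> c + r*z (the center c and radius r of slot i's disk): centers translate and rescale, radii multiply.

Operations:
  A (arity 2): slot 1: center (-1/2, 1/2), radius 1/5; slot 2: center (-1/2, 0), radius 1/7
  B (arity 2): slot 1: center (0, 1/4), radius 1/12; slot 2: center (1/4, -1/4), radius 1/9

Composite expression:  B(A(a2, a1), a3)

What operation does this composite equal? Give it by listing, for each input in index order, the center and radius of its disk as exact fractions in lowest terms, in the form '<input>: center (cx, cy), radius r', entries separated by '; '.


a1: center (-1/24, 1/4), radius 1/84; a2: center (-1/24, 7/24), radius 1/60; a3: center (1/4, -1/4), radius 1/9


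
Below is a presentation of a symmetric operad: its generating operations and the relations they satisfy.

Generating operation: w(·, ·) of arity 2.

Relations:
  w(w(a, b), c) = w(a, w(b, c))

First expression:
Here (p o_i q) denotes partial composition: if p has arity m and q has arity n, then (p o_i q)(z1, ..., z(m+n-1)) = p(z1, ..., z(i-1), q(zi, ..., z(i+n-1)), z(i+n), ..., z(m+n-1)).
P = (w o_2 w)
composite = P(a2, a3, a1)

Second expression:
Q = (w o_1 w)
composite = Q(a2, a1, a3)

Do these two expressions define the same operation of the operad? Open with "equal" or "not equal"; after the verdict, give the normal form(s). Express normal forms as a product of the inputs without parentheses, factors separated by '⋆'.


not equal; the first gives a2 ⋆ a3 ⋆ a1 and the second a2 ⋆ a1 ⋆ a3

The first expression, normalized: a2 ⋆ a3 ⋆ a1
The second expression, normalized: a2 ⋆ a1 ⋆ a3
The normal forms differ: not equal.


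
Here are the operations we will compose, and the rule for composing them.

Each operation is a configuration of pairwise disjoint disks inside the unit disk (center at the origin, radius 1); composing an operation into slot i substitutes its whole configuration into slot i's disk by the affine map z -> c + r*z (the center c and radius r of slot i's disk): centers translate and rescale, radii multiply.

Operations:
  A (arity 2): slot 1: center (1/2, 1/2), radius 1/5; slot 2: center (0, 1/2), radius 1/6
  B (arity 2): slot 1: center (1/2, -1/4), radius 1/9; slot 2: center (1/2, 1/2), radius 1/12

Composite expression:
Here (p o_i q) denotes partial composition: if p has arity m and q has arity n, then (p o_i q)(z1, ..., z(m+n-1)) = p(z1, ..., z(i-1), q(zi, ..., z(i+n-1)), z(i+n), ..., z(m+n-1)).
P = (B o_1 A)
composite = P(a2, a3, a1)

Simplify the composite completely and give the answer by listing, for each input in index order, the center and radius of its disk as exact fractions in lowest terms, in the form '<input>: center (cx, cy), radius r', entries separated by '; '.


Follow each a-input down from B: c' goes to c + r*c', radius to r*r'.
tracing a2 down its 2-map path: center (5/9, -7/36), radius 1/45
tracing a3 down its 2-map path: center (1/2, -7/36), radius 1/54
tracing a1 down its 1-map path: center (1/2, 1/2), radius 1/12

a1: center (1/2, 1/2), radius 1/12; a2: center (5/9, -7/36), radius 1/45; a3: center (1/2, -7/36), radius 1/54


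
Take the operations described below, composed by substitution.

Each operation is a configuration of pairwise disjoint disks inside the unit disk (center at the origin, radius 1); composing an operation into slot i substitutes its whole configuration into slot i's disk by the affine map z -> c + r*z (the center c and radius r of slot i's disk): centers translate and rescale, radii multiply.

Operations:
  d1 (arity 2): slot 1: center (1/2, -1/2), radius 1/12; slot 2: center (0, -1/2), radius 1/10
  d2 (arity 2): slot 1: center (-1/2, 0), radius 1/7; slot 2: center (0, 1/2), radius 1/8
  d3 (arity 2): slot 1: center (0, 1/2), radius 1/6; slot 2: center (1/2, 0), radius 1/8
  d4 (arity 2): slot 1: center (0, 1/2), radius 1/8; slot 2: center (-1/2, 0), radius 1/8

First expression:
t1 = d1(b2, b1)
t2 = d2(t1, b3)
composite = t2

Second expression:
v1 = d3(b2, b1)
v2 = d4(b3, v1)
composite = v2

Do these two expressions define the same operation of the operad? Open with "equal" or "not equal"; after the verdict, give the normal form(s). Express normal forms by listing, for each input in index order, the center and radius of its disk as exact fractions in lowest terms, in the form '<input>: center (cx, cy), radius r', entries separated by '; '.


not equal; first: b1: center (-1/2, -1/14), radius 1/70; b2: center (-3/7, -1/14), radius 1/84; b3: center (0, 1/2), radius 1/8; second: b1: center (-7/16, 0), radius 1/64; b2: center (-1/2, 1/16), radius 1/48; b3: center (0, 1/2), radius 1/8

Normal form of the first expression: b1: center (-1/2, -1/14), radius 1/70; b2: center (-3/7, -1/14), radius 1/84; b3: center (0, 1/2), radius 1/8
Normal form of the second expression: b1: center (-7/16, 0), radius 1/64; b2: center (-1/2, 1/16), radius 1/48; b3: center (0, 1/2), radius 1/8
They disagree, so not equal.


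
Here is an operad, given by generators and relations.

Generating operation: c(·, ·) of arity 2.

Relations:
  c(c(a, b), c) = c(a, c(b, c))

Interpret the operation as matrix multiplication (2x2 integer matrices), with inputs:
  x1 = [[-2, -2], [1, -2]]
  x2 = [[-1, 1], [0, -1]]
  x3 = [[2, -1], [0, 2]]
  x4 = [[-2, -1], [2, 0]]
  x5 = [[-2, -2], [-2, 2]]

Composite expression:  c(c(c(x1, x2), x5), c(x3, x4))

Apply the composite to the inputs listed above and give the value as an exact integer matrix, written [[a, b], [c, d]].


[[8, 8], [56, 8]]

c(x1, x2) = [[2, 0], [-1, 3]]
c(c(x1, x2), x5) = [[-4, -4], [-4, 8]]
c(x3, x4) = [[-6, -2], [4, 0]]
c(c(c(x1, x2), x5), c(x3, x4)) = [[8, 8], [56, 8]]


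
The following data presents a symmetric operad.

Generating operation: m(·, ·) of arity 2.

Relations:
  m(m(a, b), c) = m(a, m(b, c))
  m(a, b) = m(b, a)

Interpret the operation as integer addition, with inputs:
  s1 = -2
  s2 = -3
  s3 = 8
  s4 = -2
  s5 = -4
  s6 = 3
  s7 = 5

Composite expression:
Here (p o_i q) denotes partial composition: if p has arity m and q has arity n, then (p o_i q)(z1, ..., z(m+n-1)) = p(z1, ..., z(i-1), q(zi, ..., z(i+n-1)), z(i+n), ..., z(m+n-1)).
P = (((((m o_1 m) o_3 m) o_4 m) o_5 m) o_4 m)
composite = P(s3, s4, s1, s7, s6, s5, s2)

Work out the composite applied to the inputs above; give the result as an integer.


5

m(s3, s4) = 6
m(s7, s6) = 8
m(s5, s2) = -7
m(m(s7, s6), m(s5, s2)) = 1
m(s1, m(m(s7, s6), m(s5, s2))) = -1
m(m(s3, s4), m(s1, m(m(s7, s6), m(s5, s2)))) = 5


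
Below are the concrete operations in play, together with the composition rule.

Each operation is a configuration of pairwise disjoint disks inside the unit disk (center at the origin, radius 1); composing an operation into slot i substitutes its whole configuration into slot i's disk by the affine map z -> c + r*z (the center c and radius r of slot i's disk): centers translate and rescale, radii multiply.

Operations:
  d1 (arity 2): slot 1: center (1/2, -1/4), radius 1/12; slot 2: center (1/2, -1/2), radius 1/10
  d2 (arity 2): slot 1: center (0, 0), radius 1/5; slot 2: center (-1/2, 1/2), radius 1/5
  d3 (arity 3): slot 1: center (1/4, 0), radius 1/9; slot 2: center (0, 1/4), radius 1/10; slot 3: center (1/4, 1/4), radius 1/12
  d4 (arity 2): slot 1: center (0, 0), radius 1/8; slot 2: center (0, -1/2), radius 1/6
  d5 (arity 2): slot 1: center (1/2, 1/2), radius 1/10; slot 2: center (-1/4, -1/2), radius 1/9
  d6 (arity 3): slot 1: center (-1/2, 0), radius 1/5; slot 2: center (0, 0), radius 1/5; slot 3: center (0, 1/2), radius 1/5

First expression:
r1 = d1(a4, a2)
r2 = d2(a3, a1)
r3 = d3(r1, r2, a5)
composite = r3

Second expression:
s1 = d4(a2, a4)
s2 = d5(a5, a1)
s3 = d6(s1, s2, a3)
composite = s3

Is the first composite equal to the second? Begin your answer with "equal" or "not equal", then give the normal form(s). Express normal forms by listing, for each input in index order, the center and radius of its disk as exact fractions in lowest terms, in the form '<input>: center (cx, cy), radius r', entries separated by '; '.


not equal; the first gives a1: center (-1/20, 3/10), radius 1/50; a2: center (11/36, -1/18), radius 1/90; a3: center (0, 1/4), radius 1/50; a4: center (11/36, -1/36), radius 1/108; a5: center (1/4, 1/4), radius 1/12 and the second a1: center (-1/20, -1/10), radius 1/45; a2: center (-1/2, 0), radius 1/40; a3: center (0, 1/2), radius 1/5; a4: center (-1/2, -1/10), radius 1/30; a5: center (1/10, 1/10), radius 1/50

Normal form of the first expression: a1: center (-1/20, 3/10), radius 1/50; a2: center (11/36, -1/18), radius 1/90; a3: center (0, 1/4), radius 1/50; a4: center (11/36, -1/36), radius 1/108; a5: center (1/4, 1/4), radius 1/12
Normal form of the second expression: a1: center (-1/20, -1/10), radius 1/45; a2: center (-1/2, 0), radius 1/40; a3: center (0, 1/2), radius 1/5; a4: center (-1/2, -1/10), radius 1/30; a5: center (1/10, 1/10), radius 1/50
Different reductions; not equal.


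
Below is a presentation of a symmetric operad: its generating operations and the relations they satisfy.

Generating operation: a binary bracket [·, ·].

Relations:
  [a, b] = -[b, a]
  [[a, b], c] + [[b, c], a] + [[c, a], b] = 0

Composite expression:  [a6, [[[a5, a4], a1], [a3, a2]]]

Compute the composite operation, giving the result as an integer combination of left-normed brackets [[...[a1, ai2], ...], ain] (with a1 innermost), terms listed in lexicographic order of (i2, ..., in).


Antisymmetry and Jacobi reduce to a1-anchored left-normed brackets.
Composite bracket: [a6, [[[a5, a4], a1], [a3, a2]]]
Under [a, b] = ab - ba we get 32 signed associative words (2^5 = 32).
Collect the words opening with a1:
  a1a4a5a2a3a6 appears with sign +1, giving the term +[[[[[a1, a4], a5], a2], a3], a6]
  a1a4a5a3a2a6 appears with sign -1, giving the term -[[[[[a1, a4], a5], a3], a2], a6]
  a1a5a4a2a3a6 appears with sign -1, giving the term -[[[[[a1, a5], a4], a2], a3], a6]
  a1a5a4a3a2a6 appears with sign +1, giving the term +[[[[[a1, a5], a4], a3], a2], a6]

[[[[[a1, a4], a5], a2], a3], a6] - [[[[[a1, a4], a5], a3], a2], a6] - [[[[[a1, a5], a4], a2], a3], a6] + [[[[[a1, a5], a4], a3], a2], a6]


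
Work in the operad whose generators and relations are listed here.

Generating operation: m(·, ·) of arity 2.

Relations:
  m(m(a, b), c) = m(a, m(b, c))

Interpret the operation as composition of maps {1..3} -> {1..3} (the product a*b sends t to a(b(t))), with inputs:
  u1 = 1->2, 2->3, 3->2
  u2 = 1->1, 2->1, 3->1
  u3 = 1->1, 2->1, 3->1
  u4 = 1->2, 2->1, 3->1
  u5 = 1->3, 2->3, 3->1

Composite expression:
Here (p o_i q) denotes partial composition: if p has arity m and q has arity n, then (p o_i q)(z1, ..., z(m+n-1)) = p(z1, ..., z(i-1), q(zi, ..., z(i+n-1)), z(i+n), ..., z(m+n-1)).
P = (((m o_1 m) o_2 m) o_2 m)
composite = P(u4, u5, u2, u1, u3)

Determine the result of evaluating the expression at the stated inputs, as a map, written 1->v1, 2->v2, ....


m(u5, u2) = 1->3, 2->3, 3->3
m(m(u5, u2), u1) = 1->3, 2->3, 3->3
m(u4, m(m(u5, u2), u1)) = 1->1, 2->1, 3->1
m(m(u4, m(m(u5, u2), u1)), u3) = 1->1, 2->1, 3->1

1->1, 2->1, 3->1


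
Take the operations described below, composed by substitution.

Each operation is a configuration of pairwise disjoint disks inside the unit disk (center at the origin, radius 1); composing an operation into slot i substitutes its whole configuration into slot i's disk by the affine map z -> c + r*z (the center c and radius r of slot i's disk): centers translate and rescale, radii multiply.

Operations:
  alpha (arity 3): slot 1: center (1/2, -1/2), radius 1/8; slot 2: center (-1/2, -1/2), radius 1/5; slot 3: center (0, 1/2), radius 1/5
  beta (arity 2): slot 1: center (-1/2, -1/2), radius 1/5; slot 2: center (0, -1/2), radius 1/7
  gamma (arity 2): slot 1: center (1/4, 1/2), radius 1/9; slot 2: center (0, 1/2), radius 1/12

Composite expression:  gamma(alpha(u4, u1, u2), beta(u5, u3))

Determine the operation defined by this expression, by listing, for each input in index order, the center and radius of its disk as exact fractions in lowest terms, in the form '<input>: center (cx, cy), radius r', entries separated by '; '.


Nesting under gamma composes maps z -> c + r*z down each u-path.
input u4: applying the 2 nested substitutions gives center (11/36, 4/9), radius 1/72
input u1: applying the 2 nested substitutions gives center (7/36, 4/9), radius 1/45
input u2: applying the 2 nested substitutions gives center (1/4, 5/9), radius 1/45
input u5: applying the 2 nested substitutions gives center (-1/24, 11/24), radius 1/60
input u3: applying the 2 nested substitutions gives center (0, 11/24), radius 1/84

u1: center (7/36, 4/9), radius 1/45; u2: center (1/4, 5/9), radius 1/45; u3: center (0, 11/24), radius 1/84; u4: center (11/36, 4/9), radius 1/72; u5: center (-1/24, 11/24), radius 1/60


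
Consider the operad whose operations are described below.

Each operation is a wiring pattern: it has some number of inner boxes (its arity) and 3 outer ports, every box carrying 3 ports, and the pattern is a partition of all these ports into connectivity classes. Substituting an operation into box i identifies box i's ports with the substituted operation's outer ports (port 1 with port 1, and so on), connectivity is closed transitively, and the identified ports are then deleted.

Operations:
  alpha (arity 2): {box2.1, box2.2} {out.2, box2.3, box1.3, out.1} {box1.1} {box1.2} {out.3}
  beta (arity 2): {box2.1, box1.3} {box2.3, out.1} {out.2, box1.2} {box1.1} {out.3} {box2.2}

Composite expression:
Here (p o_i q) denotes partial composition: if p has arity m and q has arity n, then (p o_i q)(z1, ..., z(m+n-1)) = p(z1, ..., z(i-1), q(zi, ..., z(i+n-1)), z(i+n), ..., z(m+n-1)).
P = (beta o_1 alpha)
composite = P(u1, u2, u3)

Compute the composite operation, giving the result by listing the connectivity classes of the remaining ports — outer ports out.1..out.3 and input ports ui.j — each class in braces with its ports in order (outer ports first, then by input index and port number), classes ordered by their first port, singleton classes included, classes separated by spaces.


{out.1, u3.3} {out.2, u1.3, u2.3} {out.3} {u1.1} {u1.2} {u2.1, u2.2} {u3.1} {u3.2}

Reachability decides: close wires over beta-identified ports.
the subtree at alpha composes to {out.1, out.2, u1.3, u2.3} {out.3} {u1.1} {u1.2} {u2.1, u2.2} on (u1, u2); out.j = own outer ports
the subtree at beta composes to {out.1, u3.3} {out.2, u1.3, u2.3} {out.3} {u1.1} {u1.2} {u2.1, u2.2} {u3.1} {u3.2} on (u1, u2, u3); out.j = own outer ports


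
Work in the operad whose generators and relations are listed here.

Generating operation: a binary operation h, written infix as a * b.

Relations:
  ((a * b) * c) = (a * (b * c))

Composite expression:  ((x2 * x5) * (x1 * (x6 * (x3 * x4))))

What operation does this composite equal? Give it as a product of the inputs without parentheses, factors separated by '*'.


Every regrouping of h is equal, so read the x-inputs in written order.
(x2 * x5) collapses to x2 * x5
(x3 * x4) collapses to x3 * x4
(x6 * (x3 * x4)) collapses to x6 * x3 * x4
(x1 * (x6 * (x3 * x4))) collapses to x1 * x6 * x3 * x4
((x2 * x5) * (x1 * (x6 * (x3 * x4)))) collapses to x2 * x5 * x1 * x6 * x3 * x4

x2 * x5 * x1 * x6 * x3 * x4


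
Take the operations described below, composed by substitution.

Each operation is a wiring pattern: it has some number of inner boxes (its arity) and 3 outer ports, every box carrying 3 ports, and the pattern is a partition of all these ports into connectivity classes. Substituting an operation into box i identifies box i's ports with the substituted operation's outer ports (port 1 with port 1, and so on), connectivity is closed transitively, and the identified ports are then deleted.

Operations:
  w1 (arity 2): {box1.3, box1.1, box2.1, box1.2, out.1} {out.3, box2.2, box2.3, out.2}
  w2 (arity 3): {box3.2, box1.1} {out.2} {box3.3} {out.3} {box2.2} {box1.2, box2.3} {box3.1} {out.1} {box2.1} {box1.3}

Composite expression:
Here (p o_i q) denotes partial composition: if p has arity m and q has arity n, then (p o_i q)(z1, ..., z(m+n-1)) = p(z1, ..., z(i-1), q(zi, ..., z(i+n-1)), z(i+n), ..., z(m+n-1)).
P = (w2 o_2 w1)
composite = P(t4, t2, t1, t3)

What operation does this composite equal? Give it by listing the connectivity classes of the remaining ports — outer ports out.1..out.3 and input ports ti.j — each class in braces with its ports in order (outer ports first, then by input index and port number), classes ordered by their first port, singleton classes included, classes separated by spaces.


Connectivity passes through glued w2-boundaries; trace each wire chain.
w1 over (t2, t1) gives {out.1, t1.1, t2.1, t2.2, t2.3} {out.2, out.3, t1.2, t1.3}, out.j being that stage's outer ports
w2 over (t4, t2, t1, t3) gives {out.1} {out.2} {out.3} {t1.1, t2.1, t2.2, t2.3} {t1.2, t1.3, t4.2} {t3.1} {t3.2, t4.1} {t3.3} {t4.3}, out.j being that stage's outer ports

{out.1} {out.2} {out.3} {t1.1, t2.1, t2.2, t2.3} {t1.2, t1.3, t4.2} {t3.1} {t3.2, t4.1} {t3.3} {t4.3}


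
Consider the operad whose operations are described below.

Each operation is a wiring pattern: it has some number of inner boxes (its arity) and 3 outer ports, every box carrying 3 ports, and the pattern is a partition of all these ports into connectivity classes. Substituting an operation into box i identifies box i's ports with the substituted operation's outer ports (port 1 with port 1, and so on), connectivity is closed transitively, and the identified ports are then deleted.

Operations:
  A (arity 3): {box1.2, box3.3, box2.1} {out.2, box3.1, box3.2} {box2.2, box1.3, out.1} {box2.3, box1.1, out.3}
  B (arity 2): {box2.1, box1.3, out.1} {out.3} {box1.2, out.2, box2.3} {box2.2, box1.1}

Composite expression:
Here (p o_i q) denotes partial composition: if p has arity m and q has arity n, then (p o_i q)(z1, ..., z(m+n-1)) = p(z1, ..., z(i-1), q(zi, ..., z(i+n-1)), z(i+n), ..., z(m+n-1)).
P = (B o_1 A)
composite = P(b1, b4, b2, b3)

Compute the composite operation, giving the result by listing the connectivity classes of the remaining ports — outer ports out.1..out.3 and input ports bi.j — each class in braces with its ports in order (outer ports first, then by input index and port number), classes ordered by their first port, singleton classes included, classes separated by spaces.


{out.1, b1.1, b3.1, b4.3} {out.2, b2.1, b2.2, b3.3} {out.3} {b1.2, b2.3, b4.1} {b1.3, b3.2, b4.2}

Substituting into B glues patterns; closure does the rest.
through A, on inputs (b1, b4, b2): {out.1, b1.3, b4.2} {out.2, b2.1, b2.2} {out.3, b1.1, b4.3} {b1.2, b2.3, b4.1} (out.j = stage outer ports)
through B, on inputs (b1, b4, b2, b3): {out.1, b1.1, b3.1, b4.3} {out.2, b2.1, b2.2, b3.3} {out.3} {b1.2, b2.3, b4.1} {b1.3, b3.2, b4.2} (out.j = stage outer ports)


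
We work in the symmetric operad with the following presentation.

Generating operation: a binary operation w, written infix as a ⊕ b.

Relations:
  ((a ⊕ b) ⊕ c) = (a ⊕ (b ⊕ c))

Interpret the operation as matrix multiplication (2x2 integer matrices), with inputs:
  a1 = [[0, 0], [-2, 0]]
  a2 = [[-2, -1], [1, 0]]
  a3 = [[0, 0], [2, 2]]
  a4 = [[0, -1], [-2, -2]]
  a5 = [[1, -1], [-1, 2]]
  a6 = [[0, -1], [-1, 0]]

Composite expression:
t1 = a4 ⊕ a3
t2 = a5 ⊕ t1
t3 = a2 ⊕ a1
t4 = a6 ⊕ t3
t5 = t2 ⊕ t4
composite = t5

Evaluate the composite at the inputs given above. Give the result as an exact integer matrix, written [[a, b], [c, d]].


[[-4, 0], [12, 0]]

(a4 ⊕ a3) = [[-2, -2], [-4, -4]]
(a5 ⊕ (a4 ⊕ a3)) = [[2, 2], [-6, -6]]
(a2 ⊕ a1) = [[2, 0], [0, 0]]
(a6 ⊕ (a2 ⊕ a1)) = [[0, 0], [-2, 0]]
((a5 ⊕ (a4 ⊕ a3)) ⊕ (a6 ⊕ (a2 ⊕ a1))) = [[-4, 0], [12, 0]]


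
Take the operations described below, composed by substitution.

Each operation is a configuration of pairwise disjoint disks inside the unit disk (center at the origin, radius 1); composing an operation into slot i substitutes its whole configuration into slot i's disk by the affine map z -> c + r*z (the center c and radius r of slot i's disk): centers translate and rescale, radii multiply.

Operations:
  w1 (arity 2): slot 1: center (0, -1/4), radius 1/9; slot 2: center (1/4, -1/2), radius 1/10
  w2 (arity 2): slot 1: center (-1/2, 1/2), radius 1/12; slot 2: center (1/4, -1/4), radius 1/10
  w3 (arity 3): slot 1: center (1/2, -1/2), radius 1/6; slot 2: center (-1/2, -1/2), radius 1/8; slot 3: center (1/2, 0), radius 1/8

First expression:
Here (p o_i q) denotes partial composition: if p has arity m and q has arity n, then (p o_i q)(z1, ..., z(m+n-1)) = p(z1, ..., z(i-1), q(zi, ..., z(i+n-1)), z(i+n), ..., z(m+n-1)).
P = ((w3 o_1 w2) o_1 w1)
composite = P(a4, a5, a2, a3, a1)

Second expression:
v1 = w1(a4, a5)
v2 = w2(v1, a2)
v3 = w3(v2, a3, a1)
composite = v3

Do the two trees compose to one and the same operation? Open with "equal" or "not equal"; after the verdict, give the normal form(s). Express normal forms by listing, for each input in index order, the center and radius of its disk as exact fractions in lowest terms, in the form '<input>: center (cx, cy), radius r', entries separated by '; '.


equal; both compose to a1: center (1/2, 0), radius 1/8; a2: center (13/24, -13/24), radius 1/60; a3: center (-1/2, -1/2), radius 1/8; a4: center (5/12, -121/288), radius 1/648; a5: center (121/288, -61/144), radius 1/720

Normal form of the first expression: a1: center (1/2, 0), radius 1/8; a2: center (13/24, -13/24), radius 1/60; a3: center (-1/2, -1/2), radius 1/8; a4: center (5/12, -121/288), radius 1/648; a5: center (121/288, -61/144), radius 1/720
Normal form of the second expression: a1: center (1/2, 0), radius 1/8; a2: center (13/24, -13/24), radius 1/60; a3: center (-1/2, -1/2), radius 1/8; a4: center (5/12, -121/288), radius 1/648; a5: center (121/288, -61/144), radius 1/720
The normal forms match — equal.


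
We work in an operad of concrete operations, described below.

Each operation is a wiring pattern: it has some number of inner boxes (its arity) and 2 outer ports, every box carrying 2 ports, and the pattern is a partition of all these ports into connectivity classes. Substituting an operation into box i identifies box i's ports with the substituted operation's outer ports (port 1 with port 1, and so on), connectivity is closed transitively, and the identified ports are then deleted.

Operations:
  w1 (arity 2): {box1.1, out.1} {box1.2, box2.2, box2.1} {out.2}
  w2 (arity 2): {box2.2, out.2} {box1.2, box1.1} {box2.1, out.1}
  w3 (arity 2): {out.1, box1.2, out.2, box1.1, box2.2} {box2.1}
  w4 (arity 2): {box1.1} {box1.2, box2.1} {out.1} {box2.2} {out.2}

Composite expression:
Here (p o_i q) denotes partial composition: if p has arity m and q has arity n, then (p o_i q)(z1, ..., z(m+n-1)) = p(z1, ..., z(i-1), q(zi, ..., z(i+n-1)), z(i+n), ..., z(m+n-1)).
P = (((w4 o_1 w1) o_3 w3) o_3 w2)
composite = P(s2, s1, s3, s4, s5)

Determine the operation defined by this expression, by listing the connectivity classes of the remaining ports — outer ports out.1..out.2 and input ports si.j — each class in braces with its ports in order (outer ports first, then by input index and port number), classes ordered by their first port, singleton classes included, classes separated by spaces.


{out.1} {out.2} {s1.1, s1.2, s2.2} {s2.1} {s3.1, s3.2} {s4.1, s4.2, s5.2} {s5.1}

Reachability decides: close wires over w4-identified ports.
after w1, the pattern on (s2, s1) reads {out.1, s2.1} {out.2} {s1.1, s1.2, s2.2} (out.j = its outer ports)
after w2, the pattern on (s3, s4) reads {out.1, s4.1} {out.2, s4.2} {s3.1, s3.2} (out.j = its outer ports)
after w3, the pattern on (s3, s4, s5) reads {out.1, out.2, s4.1, s4.2, s5.2} {s3.1, s3.2} {s5.1} (out.j = its outer ports)
after w4, the pattern on (s2, s1, s3, s4, s5) reads {out.1} {out.2} {s1.1, s1.2, s2.2} {s2.1} {s3.1, s3.2} {s4.1, s4.2, s5.2} {s5.1} (out.j = its outer ports)


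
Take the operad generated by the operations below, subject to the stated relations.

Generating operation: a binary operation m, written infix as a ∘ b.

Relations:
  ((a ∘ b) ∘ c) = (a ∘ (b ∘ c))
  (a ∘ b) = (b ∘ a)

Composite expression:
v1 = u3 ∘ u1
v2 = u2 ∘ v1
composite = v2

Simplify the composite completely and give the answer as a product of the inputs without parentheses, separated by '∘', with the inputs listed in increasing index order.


u1 ∘ u2 ∘ u3

Both nesting and order wash out for m; what remains is which u's occur.
(u3 ∘ u1) linearizes to u3 ∘ u1
(u2 ∘ (u3 ∘ u1)) linearizes to u2 ∘ u3 ∘ u1
rearranged into index order: u1 ∘ u2 ∘ u3


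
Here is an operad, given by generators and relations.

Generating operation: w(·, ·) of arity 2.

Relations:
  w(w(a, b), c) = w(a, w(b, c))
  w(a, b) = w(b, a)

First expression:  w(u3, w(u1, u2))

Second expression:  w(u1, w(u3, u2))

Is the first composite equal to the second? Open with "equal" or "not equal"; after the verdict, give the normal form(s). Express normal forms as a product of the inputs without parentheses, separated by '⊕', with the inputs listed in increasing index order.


equal — both sides give u1 ⊕ u2 ⊕ u3


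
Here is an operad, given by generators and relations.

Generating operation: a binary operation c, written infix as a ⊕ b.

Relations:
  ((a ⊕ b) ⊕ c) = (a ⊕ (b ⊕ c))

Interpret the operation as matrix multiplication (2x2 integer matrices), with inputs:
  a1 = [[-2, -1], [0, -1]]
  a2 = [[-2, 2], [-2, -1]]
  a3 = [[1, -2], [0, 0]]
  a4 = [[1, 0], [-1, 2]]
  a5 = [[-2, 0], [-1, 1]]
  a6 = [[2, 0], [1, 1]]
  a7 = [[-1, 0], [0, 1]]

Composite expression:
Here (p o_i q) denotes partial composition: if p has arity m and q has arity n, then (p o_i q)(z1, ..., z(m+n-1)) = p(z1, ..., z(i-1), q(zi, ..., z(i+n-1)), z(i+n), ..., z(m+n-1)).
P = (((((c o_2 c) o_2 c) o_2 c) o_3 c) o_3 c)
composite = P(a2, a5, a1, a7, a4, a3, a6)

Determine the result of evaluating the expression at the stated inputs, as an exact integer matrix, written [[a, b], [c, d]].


[[0, -16], [0, -28]]


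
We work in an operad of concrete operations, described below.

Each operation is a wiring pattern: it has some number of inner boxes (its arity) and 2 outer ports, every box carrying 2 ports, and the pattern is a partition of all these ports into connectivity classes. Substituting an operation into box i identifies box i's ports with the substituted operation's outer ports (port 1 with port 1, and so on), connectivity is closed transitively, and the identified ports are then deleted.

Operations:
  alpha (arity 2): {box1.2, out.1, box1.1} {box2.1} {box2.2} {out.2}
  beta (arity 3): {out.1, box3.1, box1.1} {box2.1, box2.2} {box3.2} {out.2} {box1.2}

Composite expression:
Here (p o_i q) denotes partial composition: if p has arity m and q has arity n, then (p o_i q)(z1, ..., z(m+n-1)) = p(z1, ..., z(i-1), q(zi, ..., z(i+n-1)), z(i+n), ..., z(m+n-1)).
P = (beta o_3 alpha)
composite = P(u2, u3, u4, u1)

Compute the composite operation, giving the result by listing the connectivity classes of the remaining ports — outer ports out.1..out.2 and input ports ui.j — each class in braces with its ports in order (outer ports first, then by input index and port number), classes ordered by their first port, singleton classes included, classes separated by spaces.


{out.1, u2.1, u4.1, u4.2} {out.2} {u1.1} {u1.2} {u2.2} {u3.1, u3.2}

Reachability decides: close wires over beta-identified ports.
the subtree at alpha composes to {out.1, u4.1, u4.2} {out.2} {u1.1} {u1.2} on (u4, u1); out.j = own outer ports
the subtree at beta composes to {out.1, u2.1, u4.1, u4.2} {out.2} {u1.1} {u1.2} {u2.2} {u3.1, u3.2} on (u2, u3, u4, u1); out.j = own outer ports


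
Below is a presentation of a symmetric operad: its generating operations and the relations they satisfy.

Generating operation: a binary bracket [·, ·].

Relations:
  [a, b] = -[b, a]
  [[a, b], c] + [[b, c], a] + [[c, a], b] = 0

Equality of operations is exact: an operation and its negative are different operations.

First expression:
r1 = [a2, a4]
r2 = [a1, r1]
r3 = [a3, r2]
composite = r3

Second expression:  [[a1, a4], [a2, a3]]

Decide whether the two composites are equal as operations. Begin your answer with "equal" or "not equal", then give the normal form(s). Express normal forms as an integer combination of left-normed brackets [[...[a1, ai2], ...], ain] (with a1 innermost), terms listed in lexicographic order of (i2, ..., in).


not equal; first: -[[[a1, a2], a4], a3] + [[[a1, a4], a2], a3]; second: [[[a1, a4], a2], a3] - [[[a1, a4], a3], a2]


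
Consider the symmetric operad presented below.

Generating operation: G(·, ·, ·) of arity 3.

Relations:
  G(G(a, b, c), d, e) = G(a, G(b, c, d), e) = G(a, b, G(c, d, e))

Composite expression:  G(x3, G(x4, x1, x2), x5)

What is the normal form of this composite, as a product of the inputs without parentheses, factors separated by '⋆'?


Associativity of G dissolves the nesting; only the x-input order survives.
G(x4, x1, x2) spells out as x4 ⋆ x1 ⋆ x2
G(x3, G(x4, x1, x2), x5) spells out as x3 ⋆ x4 ⋆ x1 ⋆ x2 ⋆ x5

x3 ⋆ x4 ⋆ x1 ⋆ x2 ⋆ x5
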